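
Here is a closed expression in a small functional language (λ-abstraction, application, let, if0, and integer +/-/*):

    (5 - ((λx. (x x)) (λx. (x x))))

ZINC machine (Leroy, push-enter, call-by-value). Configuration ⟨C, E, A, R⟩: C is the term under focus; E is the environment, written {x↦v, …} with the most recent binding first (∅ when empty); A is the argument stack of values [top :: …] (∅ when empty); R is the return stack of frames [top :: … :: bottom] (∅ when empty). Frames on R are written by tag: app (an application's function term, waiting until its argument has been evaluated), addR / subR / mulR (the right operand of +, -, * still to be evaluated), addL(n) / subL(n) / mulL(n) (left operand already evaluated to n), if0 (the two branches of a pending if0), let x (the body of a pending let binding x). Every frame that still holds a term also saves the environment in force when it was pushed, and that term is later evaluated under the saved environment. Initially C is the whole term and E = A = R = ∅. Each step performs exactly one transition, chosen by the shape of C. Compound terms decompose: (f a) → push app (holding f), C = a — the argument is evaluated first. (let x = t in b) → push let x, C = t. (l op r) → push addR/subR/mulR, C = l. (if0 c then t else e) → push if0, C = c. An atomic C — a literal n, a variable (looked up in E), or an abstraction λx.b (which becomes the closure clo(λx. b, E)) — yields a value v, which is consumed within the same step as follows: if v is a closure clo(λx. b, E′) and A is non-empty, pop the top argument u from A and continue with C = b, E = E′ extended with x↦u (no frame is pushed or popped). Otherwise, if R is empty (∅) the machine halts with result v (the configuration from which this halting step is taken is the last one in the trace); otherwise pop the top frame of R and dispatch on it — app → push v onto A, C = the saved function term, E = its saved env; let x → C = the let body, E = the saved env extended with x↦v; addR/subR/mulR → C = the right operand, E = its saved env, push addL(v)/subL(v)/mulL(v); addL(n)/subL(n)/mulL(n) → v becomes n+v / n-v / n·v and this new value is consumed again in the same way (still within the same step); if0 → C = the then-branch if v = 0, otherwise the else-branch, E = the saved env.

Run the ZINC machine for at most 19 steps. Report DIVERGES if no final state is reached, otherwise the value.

Answer: DIVERGES (no final state within 19 steps)

Execution trace:
step 0: <C=(5 - ((λx. (x x)) (λx. (x x)))), E=∅, A=∅, R=∅>
step 1: <C=5, E=∅, A=∅, R=[subR]>
step 2: <C=((λx. (x x)) (λx. (x x))), E=∅, A=∅, R=[subL(5)]>
step 3: <C=(λx. (x x)), E=∅, A=∅, R=[app :: subL(5)]>
step 4: <C=(λx. (x x)), E=∅, A=[clo(λx. (x x), ∅)], R=[subL(5)]>
step 5: <C=(x x), E={x↦clo(λx. (x x), ∅)}, A=∅, R=[subL(5)]>
step 6: <C=x, E={x↦clo(λx. (x x), ∅)}, A=∅, R=[app :: subL(5)]>
step 7: <C=x, E={x↦clo(λx. (x x), ∅)}, A=[clo(λx. (x x), ∅)], R=[subL(5)]>
… configuration repeats with period 3 (steps 5–7 recur indefinitely) …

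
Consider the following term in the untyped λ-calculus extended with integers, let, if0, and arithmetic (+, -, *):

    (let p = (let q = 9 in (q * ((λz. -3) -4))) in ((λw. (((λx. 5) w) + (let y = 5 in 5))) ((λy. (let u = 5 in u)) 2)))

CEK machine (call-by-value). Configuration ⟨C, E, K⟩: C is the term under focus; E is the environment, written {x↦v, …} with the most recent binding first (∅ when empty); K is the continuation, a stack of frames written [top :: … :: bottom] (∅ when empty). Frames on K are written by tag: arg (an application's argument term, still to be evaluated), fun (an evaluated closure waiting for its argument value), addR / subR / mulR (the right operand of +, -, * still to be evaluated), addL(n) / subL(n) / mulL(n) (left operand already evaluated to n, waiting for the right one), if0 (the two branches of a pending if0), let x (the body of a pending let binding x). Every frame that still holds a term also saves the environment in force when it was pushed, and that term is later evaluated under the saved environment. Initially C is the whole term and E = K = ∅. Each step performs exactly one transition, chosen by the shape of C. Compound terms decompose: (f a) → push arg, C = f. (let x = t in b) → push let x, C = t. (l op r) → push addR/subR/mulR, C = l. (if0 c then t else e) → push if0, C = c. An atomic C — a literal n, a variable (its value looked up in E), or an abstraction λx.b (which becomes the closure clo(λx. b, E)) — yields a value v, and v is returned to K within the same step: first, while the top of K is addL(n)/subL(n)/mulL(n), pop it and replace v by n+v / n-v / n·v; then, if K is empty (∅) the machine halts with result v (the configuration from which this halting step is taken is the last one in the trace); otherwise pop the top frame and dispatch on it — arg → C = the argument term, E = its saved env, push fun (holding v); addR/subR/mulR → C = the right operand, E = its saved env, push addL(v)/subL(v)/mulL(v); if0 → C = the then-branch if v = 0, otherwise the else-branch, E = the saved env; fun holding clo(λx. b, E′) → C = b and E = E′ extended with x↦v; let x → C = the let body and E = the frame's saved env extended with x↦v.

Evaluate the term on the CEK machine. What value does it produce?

Answer: 10

Derivation:
[0] [C=(let p = (let q = 9 in (q * ((λz. -3) -4))) in ((λw. (((λx. 5) w) + (let y = 5 in 5))) ((λy. (let u = 5 in u)) 2))) | E=∅ | K=∅]
[1] [C=(let q = 9 in (q * ((λz. -3) -4))) | E=∅ | K=[let p]]
[2] [C=9 | E=∅ | K=[let q :: let p]]
[3] [C=(q * ((λz. -3) -4)) | E={q↦9} | K=[let p]]
[4] [C=q | E={q↦9} | K=[mulR :: let p]]
[5] [C=((λz. -3) -4) | E={q↦9} | K=[mulL(9) :: let p]]
[6] [C=(λz. -3) | E={q↦9} | K=[arg :: mulL(9) :: let p]]
[7] [C=-4 | E={q↦9} | K=[fun :: mulL(9) :: let p]]
[8] [C=-3 | E={z↦-4, q↦9} | K=[mulL(9) :: let p]]
[9] [C=((λw. (((λx. 5) w) + (let y = 5 in 5))) ((λy. (let u = 5 in u)) 2)) | E={p↦-27} | K=∅]
[10] [C=(λw. (((λx. 5) w) + (let y = 5 in 5))) | E={p↦-27} | K=[arg]]
[11] [C=((λy. (let u = 5 in u)) 2) | E={p↦-27} | K=[fun]]
[12] [C=(λy. (let u = 5 in u)) | E={p↦-27} | K=[arg :: fun]]
[13] [C=2 | E={p↦-27} | K=[fun :: fun]]
[14] [C=(let u = 5 in u) | E={y↦2, p↦-27} | K=[fun]]
[15] [C=5 | E={y↦2, p↦-27} | K=[let u :: fun]]
[16] [C=u | E={u↦5, y↦2, p↦-27} | K=[fun]]
[17] [C=(((λx. 5) w) + (let y = 5 in 5)) | E={w↦5, p↦-27} | K=∅]
[18] [C=((λx. 5) w) | E={w↦5, p↦-27} | K=[addR]]
[19] [C=(λx. 5) | E={w↦5, p↦-27} | K=[arg :: addR]]
[20] [C=w | E={w↦5, p↦-27} | K=[fun :: addR]]
[21] [C=5 | E={x↦5, w↦5, p↦-27} | K=[addR]]
[22] [C=(let y = 5 in 5) | E={w↦5, p↦-27} | K=[addL(5)]]
[23] [C=5 | E={w↦5, p↦-27} | K=[let y :: addL(5)]]
[24] [C=5 | E={y↦5, w↦5, p↦-27} | K=[addL(5)]]
→ final value 10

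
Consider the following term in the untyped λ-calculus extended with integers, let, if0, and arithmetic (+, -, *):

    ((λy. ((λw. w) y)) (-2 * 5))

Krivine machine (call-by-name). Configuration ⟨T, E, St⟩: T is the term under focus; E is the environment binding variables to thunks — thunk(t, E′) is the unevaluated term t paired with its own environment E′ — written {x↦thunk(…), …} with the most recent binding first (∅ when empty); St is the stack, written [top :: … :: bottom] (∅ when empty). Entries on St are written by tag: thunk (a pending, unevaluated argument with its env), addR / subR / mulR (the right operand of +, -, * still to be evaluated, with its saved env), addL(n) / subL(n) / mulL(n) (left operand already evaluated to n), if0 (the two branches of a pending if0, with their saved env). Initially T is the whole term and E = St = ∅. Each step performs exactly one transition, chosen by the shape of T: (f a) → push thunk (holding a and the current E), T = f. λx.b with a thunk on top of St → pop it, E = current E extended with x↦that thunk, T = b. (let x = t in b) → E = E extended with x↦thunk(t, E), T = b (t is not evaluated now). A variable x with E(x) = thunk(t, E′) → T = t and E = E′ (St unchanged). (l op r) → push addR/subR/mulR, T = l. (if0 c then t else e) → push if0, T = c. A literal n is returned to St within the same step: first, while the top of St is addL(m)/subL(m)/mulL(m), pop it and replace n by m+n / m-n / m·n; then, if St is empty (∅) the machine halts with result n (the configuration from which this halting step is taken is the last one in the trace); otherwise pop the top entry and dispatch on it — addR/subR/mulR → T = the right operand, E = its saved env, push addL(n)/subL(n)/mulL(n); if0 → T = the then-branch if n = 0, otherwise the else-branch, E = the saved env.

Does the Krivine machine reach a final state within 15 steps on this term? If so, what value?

[0] <T=((λy. ((λw. w) y)) (-2 * 5)), E=∅, St=∅>
[1] <T=(λy. ((λw. w) y)), E=∅, St=[thunk]>
[2] <T=((λw. w) y), E={y↦thunk((-2 * 5), ∅)}, St=∅>
[3] <T=(λw. w), E={y↦thunk((-2 * 5), ∅)}, St=[thunk]>
[4] <T=w, E={w↦thunk(y, {y↦thunk((-2 * 5), ∅)}), y↦thunk((-2 * 5), ∅)}, St=∅>
[5] <T=y, E={y↦thunk((-2 * 5), ∅)}, St=∅>
[6] <T=(-2 * 5), E=∅, St=∅>
[7] <T=-2, E=∅, St=[mulR]>
[8] <T=5, E=∅, St=[mulL(-2)]>
→ final value -10

Answer: -10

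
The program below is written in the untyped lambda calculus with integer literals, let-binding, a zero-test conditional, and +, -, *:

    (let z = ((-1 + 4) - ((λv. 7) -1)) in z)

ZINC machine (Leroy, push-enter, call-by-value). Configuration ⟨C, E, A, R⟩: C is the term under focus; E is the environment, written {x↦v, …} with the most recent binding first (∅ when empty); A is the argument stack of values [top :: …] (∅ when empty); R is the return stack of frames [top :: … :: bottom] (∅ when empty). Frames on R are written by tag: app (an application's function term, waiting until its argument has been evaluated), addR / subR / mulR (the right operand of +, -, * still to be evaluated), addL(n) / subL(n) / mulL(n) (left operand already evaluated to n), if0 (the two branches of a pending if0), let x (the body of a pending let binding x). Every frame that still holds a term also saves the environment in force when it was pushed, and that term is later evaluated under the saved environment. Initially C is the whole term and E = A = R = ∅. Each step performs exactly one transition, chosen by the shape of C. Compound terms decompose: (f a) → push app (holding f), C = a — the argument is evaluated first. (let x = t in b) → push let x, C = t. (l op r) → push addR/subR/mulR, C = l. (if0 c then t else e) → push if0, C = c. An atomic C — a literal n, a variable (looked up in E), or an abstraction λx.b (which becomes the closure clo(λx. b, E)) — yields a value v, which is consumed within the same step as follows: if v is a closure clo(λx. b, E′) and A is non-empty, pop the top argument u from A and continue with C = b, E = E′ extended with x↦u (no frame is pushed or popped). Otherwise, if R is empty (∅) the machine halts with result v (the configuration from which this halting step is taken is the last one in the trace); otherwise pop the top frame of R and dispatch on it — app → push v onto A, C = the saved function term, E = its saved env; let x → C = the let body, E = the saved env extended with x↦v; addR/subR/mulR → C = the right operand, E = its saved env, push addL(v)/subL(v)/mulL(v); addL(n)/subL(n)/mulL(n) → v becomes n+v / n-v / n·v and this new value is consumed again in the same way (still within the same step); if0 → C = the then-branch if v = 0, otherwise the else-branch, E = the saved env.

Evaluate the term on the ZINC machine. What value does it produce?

Answer: -4

Execution trace:
t=0: <C=(let z = ((-1 + 4) - ((λv. 7) -1)) in z), E=∅, A=∅, R=∅>
t=1: <C=((-1 + 4) - ((λv. 7) -1)), E=∅, A=∅, R=[let z]>
t=2: <C=(-1 + 4), E=∅, A=∅, R=[subR :: let z]>
t=3: <C=-1, E=∅, A=∅, R=[addR :: subR :: let z]>
t=4: <C=4, E=∅, A=∅, R=[addL(-1) :: subR :: let z]>
t=5: <C=((λv. 7) -1), E=∅, A=∅, R=[subL(3) :: let z]>
t=6: <C=-1, E=∅, A=∅, R=[app :: subL(3) :: let z]>
t=7: <C=(λv. 7), E=∅, A=[-1], R=[subL(3) :: let z]>
t=8: <C=7, E={v↦-1}, A=∅, R=[subL(3) :: let z]>
t=9: <C=z, E={z↦-4}, A=∅, R=∅>
→ final value -4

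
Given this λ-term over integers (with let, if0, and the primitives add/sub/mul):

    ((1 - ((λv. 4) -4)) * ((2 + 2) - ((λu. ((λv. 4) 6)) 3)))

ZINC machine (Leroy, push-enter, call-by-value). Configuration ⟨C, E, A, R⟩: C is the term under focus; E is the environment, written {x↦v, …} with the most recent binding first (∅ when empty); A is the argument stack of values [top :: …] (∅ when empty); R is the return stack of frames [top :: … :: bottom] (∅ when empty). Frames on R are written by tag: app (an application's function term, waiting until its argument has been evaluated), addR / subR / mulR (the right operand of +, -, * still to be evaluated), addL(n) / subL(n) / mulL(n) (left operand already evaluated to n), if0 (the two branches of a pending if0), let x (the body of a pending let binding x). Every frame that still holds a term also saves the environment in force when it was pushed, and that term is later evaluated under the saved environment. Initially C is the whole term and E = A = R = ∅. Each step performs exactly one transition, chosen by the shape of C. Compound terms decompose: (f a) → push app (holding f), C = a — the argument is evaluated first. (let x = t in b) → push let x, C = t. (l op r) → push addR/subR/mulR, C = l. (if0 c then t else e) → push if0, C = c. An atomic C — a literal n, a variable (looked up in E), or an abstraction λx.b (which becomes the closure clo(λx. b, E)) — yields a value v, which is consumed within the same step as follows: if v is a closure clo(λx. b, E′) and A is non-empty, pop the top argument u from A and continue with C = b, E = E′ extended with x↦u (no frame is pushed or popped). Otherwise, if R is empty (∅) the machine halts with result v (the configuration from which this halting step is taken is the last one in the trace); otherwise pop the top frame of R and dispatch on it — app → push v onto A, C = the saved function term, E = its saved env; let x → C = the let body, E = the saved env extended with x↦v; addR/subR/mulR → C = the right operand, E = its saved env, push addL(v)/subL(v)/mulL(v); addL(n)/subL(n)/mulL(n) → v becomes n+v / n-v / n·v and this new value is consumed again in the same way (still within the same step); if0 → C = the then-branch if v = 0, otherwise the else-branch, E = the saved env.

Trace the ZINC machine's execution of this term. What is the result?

Answer: 0

Machine steps:
[0] <C=((1 - ((λv. 4) -4)) * ((2 + 2) - ((λu. ((λv. 4) 6)) 3))), E=∅, A=∅, R=∅>
[1] <C=(1 - ((λv. 4) -4)), E=∅, A=∅, R=[mulR]>
[2] <C=1, E=∅, A=∅, R=[subR :: mulR]>
[3] <C=((λv. 4) -4), E=∅, A=∅, R=[subL(1) :: mulR]>
[4] <C=-4, E=∅, A=∅, R=[app :: subL(1) :: mulR]>
[5] <C=(λv. 4), E=∅, A=[-4], R=[subL(1) :: mulR]>
[6] <C=4, E={v↦-4}, A=∅, R=[subL(1) :: mulR]>
[7] <C=((2 + 2) - ((λu. ((λv. 4) 6)) 3)), E=∅, A=∅, R=[mulL(-3)]>
[8] <C=(2 + 2), E=∅, A=∅, R=[subR :: mulL(-3)]>
[9] <C=2, E=∅, A=∅, R=[addR :: subR :: mulL(-3)]>
[10] <C=2, E=∅, A=∅, R=[addL(2) :: subR :: mulL(-3)]>
[11] <C=((λu. ((λv. 4) 6)) 3), E=∅, A=∅, R=[subL(4) :: mulL(-3)]>
[12] <C=3, E=∅, A=∅, R=[app :: subL(4) :: mulL(-3)]>
[13] <C=(λu. ((λv. 4) 6)), E=∅, A=[3], R=[subL(4) :: mulL(-3)]>
[14] <C=((λv. 4) 6), E={u↦3}, A=∅, R=[subL(4) :: mulL(-3)]>
[15] <C=6, E={u↦3}, A=∅, R=[app :: subL(4) :: mulL(-3)]>
[16] <C=(λv. 4), E={u↦3}, A=[6], R=[subL(4) :: mulL(-3)]>
[17] <C=4, E={v↦6, u↦3}, A=∅, R=[subL(4) :: mulL(-3)]>
→ final value 0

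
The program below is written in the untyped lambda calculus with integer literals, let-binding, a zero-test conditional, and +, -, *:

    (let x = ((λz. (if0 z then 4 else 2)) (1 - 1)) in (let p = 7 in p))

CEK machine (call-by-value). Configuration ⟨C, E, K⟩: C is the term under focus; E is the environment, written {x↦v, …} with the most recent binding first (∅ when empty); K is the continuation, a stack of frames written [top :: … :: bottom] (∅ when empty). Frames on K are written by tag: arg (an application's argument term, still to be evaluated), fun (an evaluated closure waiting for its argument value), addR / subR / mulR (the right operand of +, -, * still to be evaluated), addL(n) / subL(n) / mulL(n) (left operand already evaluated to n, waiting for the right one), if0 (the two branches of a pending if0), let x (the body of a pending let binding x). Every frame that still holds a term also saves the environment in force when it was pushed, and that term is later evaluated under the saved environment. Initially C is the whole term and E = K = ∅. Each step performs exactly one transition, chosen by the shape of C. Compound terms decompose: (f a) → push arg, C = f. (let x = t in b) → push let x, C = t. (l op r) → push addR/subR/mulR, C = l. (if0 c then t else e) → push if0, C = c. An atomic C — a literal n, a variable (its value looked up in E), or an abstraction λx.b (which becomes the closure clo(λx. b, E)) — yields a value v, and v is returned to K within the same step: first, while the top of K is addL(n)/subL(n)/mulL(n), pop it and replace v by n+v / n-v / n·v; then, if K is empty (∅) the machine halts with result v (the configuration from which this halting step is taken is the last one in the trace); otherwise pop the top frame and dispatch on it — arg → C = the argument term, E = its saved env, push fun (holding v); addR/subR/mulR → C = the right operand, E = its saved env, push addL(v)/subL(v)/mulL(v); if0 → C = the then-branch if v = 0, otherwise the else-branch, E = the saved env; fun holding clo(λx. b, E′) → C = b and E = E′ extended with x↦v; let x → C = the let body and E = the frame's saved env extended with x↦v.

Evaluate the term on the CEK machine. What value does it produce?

Answer: 7

Derivation:
step 0: [C=(let x = ((λz. (if0 z then 4 else 2)) (1 - 1)) in (let p = 7 in p)) | E=∅ | K=∅]
step 1: [C=((λz. (if0 z then 4 else 2)) (1 - 1)) | E=∅ | K=[let x]]
step 2: [C=(λz. (if0 z then 4 else 2)) | E=∅ | K=[arg :: let x]]
step 3: [C=(1 - 1) | E=∅ | K=[fun :: let x]]
step 4: [C=1 | E=∅ | K=[subR :: fun :: let x]]
step 5: [C=1 | E=∅ | K=[subL(1) :: fun :: let x]]
step 6: [C=(if0 z then 4 else 2) | E={z↦0} | K=[let x]]
step 7: [C=z | E={z↦0} | K=[if0 :: let x]]
step 8: [C=4 | E={z↦0} | K=[let x]]
step 9: [C=(let p = 7 in p) | E={x↦4} | K=∅]
step 10: [C=7 | E={x↦4} | K=[let p]]
step 11: [C=p | E={p↦7, x↦4} | K=∅]
→ final value 7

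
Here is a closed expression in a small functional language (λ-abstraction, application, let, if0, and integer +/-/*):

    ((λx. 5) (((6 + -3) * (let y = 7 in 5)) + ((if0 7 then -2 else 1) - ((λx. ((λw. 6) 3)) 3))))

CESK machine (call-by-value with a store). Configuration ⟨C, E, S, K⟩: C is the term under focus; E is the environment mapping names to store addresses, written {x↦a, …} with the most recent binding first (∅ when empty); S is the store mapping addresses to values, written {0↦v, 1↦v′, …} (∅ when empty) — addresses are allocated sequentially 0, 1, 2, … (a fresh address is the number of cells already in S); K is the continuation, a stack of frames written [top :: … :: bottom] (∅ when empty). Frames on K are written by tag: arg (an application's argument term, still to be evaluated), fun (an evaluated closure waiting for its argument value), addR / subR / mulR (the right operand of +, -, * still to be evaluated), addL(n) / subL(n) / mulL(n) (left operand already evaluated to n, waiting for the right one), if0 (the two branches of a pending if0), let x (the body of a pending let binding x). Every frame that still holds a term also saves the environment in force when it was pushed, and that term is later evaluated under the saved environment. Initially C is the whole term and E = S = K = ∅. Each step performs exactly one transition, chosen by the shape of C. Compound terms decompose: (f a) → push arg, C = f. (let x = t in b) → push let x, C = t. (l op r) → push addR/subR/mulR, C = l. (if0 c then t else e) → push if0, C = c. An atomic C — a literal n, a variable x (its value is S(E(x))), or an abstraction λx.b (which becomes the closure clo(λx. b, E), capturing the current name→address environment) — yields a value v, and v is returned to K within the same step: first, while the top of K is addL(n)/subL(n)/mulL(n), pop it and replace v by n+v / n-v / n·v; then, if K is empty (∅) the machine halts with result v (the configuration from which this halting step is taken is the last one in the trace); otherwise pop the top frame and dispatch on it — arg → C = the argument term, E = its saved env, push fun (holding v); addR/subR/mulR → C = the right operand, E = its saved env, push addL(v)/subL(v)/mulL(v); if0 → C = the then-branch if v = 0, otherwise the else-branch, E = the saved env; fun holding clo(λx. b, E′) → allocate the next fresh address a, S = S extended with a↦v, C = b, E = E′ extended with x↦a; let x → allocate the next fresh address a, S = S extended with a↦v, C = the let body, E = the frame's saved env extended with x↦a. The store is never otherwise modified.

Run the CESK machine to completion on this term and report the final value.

t=0: [C=((λx. 5) (((6 + -3) * (let y = 7 in 5)) + ((if0 7 then -2 else 1) - ((λx. ((λw. 6) 3)) 3)))) | E=∅ | S=∅ | K=∅]
t=1: [C=(λx. 5) | E=∅ | S=∅ | K=[arg]]
t=2: [C=(((6 + -3) * (let y = 7 in 5)) + ((if0 7 then -2 else 1) - ((λx. ((λw. 6) 3)) 3))) | E=∅ | S=∅ | K=[fun]]
t=3: [C=((6 + -3) * (let y = 7 in 5)) | E=∅ | S=∅ | K=[addR :: fun]]
t=4: [C=(6 + -3) | E=∅ | S=∅ | K=[mulR :: addR :: fun]]
t=5: [C=6 | E=∅ | S=∅ | K=[addR :: mulR :: addR :: fun]]
t=6: [C=-3 | E=∅ | S=∅ | K=[addL(6) :: mulR :: addR :: fun]]
t=7: [C=(let y = 7 in 5) | E=∅ | S=∅ | K=[mulL(3) :: addR :: fun]]
t=8: [C=7 | E=∅ | S=∅ | K=[let y :: mulL(3) :: addR :: fun]]
t=9: [C=5 | E={y↦0} | S={0↦7} | K=[mulL(3) :: addR :: fun]]
t=10: [C=((if0 7 then -2 else 1) - ((λx. ((λw. 6) 3)) 3)) | E=∅ | S={0↦7} | K=[addL(15) :: fun]]
t=11: [C=(if0 7 then -2 else 1) | E=∅ | S={0↦7} | K=[subR :: addL(15) :: fun]]
t=12: [C=7 | E=∅ | S={0↦7} | K=[if0 :: subR :: addL(15) :: fun]]
t=13: [C=1 | E=∅ | S={0↦7} | K=[subR :: addL(15) :: fun]]
t=14: [C=((λx. ((λw. 6) 3)) 3) | E=∅ | S={0↦7} | K=[subL(1) :: addL(15) :: fun]]
t=15: [C=(λx. ((λw. 6) 3)) | E=∅ | S={0↦7} | K=[arg :: subL(1) :: addL(15) :: fun]]
t=16: [C=3 | E=∅ | S={0↦7} | K=[fun :: subL(1) :: addL(15) :: fun]]
t=17: [C=((λw. 6) 3) | E={x↦1} | S={0↦7, 1↦3} | K=[subL(1) :: addL(15) :: fun]]
t=18: [C=(λw. 6) | E={x↦1} | S={0↦7, 1↦3} | K=[arg :: subL(1) :: addL(15) :: fun]]
t=19: [C=3 | E={x↦1} | S={0↦7, 1↦3} | K=[fun :: subL(1) :: addL(15) :: fun]]
t=20: [C=6 | E={w↦2, x↦1} | S={0↦7, 1↦3, 2↦3} | K=[subL(1) :: addL(15) :: fun]]
t=21: [C=5 | E={x↦3} | S={0↦7, 1↦3, 2↦3, 3↦10} | K=∅]
→ final value 5

Answer: 5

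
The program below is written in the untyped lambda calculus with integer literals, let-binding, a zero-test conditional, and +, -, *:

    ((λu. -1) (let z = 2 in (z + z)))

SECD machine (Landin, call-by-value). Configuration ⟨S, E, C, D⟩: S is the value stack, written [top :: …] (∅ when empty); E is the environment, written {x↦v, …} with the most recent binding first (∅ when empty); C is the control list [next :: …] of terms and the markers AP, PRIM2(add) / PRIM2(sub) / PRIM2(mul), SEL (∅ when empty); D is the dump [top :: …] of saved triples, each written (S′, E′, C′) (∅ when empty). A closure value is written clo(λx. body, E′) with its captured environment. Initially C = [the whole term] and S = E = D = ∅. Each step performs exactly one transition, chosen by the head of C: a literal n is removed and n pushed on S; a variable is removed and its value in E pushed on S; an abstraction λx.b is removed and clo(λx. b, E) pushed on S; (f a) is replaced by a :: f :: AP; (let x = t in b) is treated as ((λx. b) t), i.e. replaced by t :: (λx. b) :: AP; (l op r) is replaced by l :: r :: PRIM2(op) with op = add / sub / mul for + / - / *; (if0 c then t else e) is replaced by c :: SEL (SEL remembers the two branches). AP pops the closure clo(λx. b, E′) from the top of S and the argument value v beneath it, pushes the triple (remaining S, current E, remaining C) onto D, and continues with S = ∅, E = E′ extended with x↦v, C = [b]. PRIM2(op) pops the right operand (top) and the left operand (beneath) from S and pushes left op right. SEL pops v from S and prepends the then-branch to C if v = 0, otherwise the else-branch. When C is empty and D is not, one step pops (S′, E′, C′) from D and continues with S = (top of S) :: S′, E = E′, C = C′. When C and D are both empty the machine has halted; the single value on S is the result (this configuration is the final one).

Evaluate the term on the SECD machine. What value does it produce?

Answer: -1

Execution trace:
t=0: ⟨S=∅; E=∅; C=[((λu. -1) (let z = 2 in (z + z)))]; D=∅⟩
t=1: ⟨S=∅; E=∅; C=[(let z = 2 in (z + z)) :: (λu. -1) :: AP]; D=∅⟩
t=2: ⟨S=∅; E=∅; C=[2 :: (λz. (z + z)) :: AP :: (λu. -1) :: AP]; D=∅⟩
t=3: ⟨S=[2]; E=∅; C=[(λz. (z + z)) :: AP :: (λu. -1) :: AP]; D=∅⟩
t=4: ⟨S=[clo(λz. (z + z), ∅) :: 2]; E=∅; C=[AP :: (λu. -1) :: AP]; D=∅⟩
t=5: ⟨S=∅; E={z↦2}; C=[(z + z)]; D=[(∅, ∅, [(λu. -1) :: AP])]⟩
t=6: ⟨S=∅; E={z↦2}; C=[z :: z :: PRIM2(add)]; D=[(∅, ∅, [(λu. -1) :: AP])]⟩
t=7: ⟨S=[2]; E={z↦2}; C=[z :: PRIM2(add)]; D=[(∅, ∅, [(λu. -1) :: AP])]⟩
t=8: ⟨S=[2 :: 2]; E={z↦2}; C=[PRIM2(add)]; D=[(∅, ∅, [(λu. -1) :: AP])]⟩
t=9: ⟨S=[4]; E={z↦2}; C=∅; D=[(∅, ∅, [(λu. -1) :: AP])]⟩
t=10: ⟨S=[4]; E=∅; C=[(λu. -1) :: AP]; D=∅⟩
t=11: ⟨S=[clo(λu. -1, ∅) :: 4]; E=∅; C=[AP]; D=∅⟩
t=12: ⟨S=∅; E={u↦4}; C=[-1]; D=[(∅, ∅, ∅)]⟩
t=13: ⟨S=[-1]; E={u↦4}; C=∅; D=[(∅, ∅, ∅)]⟩
t=14: ⟨S=[-1]; E=∅; C=∅; D=∅⟩
→ final value -1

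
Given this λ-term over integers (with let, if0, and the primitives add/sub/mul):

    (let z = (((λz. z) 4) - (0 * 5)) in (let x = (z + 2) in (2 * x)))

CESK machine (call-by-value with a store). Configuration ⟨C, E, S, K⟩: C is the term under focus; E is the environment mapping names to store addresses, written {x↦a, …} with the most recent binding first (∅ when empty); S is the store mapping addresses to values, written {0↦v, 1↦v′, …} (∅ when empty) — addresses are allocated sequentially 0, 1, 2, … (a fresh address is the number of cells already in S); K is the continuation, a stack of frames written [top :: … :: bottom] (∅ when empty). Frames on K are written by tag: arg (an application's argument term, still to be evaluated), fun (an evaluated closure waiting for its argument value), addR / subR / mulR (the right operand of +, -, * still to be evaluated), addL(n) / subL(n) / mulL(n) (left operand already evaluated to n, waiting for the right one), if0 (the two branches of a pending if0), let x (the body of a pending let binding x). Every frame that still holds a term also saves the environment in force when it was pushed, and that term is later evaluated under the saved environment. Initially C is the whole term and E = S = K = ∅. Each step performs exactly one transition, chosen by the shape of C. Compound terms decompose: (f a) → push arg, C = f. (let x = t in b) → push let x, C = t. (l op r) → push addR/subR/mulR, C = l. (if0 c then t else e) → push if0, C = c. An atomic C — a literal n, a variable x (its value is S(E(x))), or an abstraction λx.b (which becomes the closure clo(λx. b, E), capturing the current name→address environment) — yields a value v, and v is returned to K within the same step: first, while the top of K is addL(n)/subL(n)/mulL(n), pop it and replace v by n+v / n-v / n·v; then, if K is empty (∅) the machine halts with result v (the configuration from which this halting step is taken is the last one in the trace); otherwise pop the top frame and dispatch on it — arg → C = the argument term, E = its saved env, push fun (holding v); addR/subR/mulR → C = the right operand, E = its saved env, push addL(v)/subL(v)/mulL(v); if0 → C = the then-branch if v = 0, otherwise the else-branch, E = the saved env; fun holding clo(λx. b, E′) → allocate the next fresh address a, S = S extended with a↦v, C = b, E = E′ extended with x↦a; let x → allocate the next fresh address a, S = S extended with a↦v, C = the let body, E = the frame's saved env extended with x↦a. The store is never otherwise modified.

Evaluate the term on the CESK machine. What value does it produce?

0. <C=(let z = (((λz. z) 4) - (0 * 5)) in (let x = (z + 2) in (2 * x))), E=∅, S=∅, K=∅>
1. <C=(((λz. z) 4) - (0 * 5)), E=∅, S=∅, K=[let z]>
2. <C=((λz. z) 4), E=∅, S=∅, K=[subR :: let z]>
3. <C=(λz. z), E=∅, S=∅, K=[arg :: subR :: let z]>
4. <C=4, E=∅, S=∅, K=[fun :: subR :: let z]>
5. <C=z, E={z↦0}, S={0↦4}, K=[subR :: let z]>
6. <C=(0 * 5), E=∅, S={0↦4}, K=[subL(4) :: let z]>
7. <C=0, E=∅, S={0↦4}, K=[mulR :: subL(4) :: let z]>
8. <C=5, E=∅, S={0↦4}, K=[mulL(0) :: subL(4) :: let z]>
9. <C=(let x = (z + 2) in (2 * x)), E={z↦1}, S={0↦4, 1↦4}, K=∅>
10. <C=(z + 2), E={z↦1}, S={0↦4, 1↦4}, K=[let x]>
11. <C=z, E={z↦1}, S={0↦4, 1↦4}, K=[addR :: let x]>
12. <C=2, E={z↦1}, S={0↦4, 1↦4}, K=[addL(4) :: let x]>
13. <C=(2 * x), E={x↦2, z↦1}, S={0↦4, 1↦4, 2↦6}, K=∅>
14. <C=2, E={x↦2, z↦1}, S={0↦4, 1↦4, 2↦6}, K=[mulR]>
15. <C=x, E={x↦2, z↦1}, S={0↦4, 1↦4, 2↦6}, K=[mulL(2)]>
→ final value 12

Answer: 12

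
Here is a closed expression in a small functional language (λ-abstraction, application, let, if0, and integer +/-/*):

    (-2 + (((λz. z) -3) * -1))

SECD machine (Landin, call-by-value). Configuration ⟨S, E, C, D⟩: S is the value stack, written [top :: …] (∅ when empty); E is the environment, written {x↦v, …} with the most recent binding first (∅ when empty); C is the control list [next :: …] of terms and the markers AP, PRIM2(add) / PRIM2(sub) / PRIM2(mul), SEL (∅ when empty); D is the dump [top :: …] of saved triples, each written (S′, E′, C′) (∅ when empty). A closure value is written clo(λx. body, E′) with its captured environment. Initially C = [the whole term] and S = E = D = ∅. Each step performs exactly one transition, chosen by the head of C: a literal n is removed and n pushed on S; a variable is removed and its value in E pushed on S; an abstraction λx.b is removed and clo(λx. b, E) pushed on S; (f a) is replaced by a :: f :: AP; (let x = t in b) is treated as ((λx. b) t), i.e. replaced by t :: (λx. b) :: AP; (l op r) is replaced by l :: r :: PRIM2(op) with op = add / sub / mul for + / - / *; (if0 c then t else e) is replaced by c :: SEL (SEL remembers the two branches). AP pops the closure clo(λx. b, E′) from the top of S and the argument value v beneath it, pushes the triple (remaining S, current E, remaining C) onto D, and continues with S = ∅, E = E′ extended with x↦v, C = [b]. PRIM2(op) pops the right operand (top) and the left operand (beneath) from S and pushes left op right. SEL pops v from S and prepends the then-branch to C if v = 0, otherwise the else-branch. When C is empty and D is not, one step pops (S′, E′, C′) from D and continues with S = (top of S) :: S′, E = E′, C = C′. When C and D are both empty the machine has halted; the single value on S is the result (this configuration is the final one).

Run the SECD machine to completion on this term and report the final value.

Answer: 1

Derivation:
0. <S=∅, E=∅, C=[(-2 + (((λz. z) -3) * -1))], D=∅>
1. <S=∅, E=∅, C=[-2 :: (((λz. z) -3) * -1) :: PRIM2(add)], D=∅>
2. <S=[-2], E=∅, C=[(((λz. z) -3) * -1) :: PRIM2(add)], D=∅>
3. <S=[-2], E=∅, C=[((λz. z) -3) :: -1 :: PRIM2(mul) :: PRIM2(add)], D=∅>
4. <S=[-2], E=∅, C=[-3 :: (λz. z) :: AP :: -1 :: PRIM2(mul) :: PRIM2(add)], D=∅>
5. <S=[-3 :: -2], E=∅, C=[(λz. z) :: AP :: -1 :: PRIM2(mul) :: PRIM2(add)], D=∅>
6. <S=[clo(λz. z, ∅) :: -3 :: -2], E=∅, C=[AP :: -1 :: PRIM2(mul) :: PRIM2(add)], D=∅>
7. <S=∅, E={z↦-3}, C=[z], D=[([-2], ∅, [-1 :: PRIM2(mul) :: PRIM2(add)])]>
8. <S=[-3], E={z↦-3}, C=∅, D=[([-2], ∅, [-1 :: PRIM2(mul) :: PRIM2(add)])]>
9. <S=[-3 :: -2], E=∅, C=[-1 :: PRIM2(mul) :: PRIM2(add)], D=∅>
10. <S=[-1 :: -3 :: -2], E=∅, C=[PRIM2(mul) :: PRIM2(add)], D=∅>
11. <S=[3 :: -2], E=∅, C=[PRIM2(add)], D=∅>
12. <S=[1], E=∅, C=∅, D=∅>
→ final value 1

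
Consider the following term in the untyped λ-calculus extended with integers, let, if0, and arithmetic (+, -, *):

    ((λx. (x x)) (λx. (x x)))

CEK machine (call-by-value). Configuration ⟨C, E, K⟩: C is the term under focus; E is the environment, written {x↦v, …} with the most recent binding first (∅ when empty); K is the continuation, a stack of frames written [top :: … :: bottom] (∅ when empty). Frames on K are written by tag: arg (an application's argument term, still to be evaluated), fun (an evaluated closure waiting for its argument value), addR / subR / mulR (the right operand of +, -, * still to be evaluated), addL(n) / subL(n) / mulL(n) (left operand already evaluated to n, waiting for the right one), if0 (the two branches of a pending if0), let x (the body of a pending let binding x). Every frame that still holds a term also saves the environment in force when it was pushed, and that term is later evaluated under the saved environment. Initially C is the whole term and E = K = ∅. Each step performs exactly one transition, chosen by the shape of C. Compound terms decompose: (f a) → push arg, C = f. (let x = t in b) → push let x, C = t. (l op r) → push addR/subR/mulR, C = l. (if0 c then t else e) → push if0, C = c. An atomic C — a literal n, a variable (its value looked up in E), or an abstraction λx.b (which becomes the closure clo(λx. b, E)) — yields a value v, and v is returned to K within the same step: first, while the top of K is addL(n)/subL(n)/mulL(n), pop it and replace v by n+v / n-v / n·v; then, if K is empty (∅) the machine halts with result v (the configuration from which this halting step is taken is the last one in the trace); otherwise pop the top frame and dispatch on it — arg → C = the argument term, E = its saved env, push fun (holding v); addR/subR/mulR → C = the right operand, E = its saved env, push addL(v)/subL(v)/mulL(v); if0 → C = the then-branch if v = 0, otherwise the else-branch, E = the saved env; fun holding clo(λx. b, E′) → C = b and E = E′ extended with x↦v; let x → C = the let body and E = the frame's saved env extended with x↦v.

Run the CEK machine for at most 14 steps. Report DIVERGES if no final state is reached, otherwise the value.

0. [C=((λx. (x x)) (λx. (x x))) | E=∅ | K=∅]
1. [C=(λx. (x x)) | E=∅ | K=[arg]]
2. [C=(λx. (x x)) | E=∅ | K=[fun]]
3. [C=(x x) | E={x↦clo(λx. (x x), ∅)} | K=∅]
4. [C=x | E={x↦clo(λx. (x x), ∅)} | K=[arg]]
5. [C=x | E={x↦clo(λx. (x x), ∅)} | K=[fun]]
… configuration repeats with period 3 (steps 3–5 recur indefinitely) …

Answer: DIVERGES (no final state within 14 steps)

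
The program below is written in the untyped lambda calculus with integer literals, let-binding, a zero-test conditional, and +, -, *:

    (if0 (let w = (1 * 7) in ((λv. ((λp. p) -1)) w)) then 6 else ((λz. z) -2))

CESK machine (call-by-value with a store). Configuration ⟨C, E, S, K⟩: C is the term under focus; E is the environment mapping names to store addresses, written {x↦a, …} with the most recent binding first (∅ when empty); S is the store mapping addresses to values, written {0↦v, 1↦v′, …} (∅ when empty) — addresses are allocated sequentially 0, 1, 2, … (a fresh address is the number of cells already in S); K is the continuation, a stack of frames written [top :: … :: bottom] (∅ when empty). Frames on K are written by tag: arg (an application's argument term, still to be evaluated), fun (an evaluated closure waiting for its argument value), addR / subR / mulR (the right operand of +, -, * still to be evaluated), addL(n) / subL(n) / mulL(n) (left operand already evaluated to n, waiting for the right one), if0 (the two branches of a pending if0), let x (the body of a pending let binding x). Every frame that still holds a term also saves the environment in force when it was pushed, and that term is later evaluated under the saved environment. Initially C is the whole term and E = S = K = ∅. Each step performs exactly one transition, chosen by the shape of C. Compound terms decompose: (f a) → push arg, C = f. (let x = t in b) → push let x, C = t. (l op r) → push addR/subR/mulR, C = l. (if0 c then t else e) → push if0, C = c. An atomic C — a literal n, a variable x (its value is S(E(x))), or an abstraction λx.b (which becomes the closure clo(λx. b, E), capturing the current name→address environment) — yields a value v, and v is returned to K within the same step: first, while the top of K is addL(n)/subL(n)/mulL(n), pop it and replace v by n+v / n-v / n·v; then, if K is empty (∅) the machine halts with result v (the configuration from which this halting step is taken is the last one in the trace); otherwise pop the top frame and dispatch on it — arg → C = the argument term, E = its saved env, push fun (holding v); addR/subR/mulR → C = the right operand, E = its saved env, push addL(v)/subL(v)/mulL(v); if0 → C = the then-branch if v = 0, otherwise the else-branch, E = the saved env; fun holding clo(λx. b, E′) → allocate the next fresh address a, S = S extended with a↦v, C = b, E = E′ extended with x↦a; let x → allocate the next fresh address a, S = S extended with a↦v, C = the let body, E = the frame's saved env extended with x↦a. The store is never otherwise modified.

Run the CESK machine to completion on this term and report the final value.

[0] [C=(if0 (let w = (1 * 7) in ((λv. ((λp. p) -1)) w)) then 6 else ((λz. z) -2)) | E=∅ | S=∅ | K=∅]
[1] [C=(let w = (1 * 7) in ((λv. ((λp. p) -1)) w)) | E=∅ | S=∅ | K=[if0]]
[2] [C=(1 * 7) | E=∅ | S=∅ | K=[let w :: if0]]
[3] [C=1 | E=∅ | S=∅ | K=[mulR :: let w :: if0]]
[4] [C=7 | E=∅ | S=∅ | K=[mulL(1) :: let w :: if0]]
[5] [C=((λv. ((λp. p) -1)) w) | E={w↦0} | S={0↦7} | K=[if0]]
[6] [C=(λv. ((λp. p) -1)) | E={w↦0} | S={0↦7} | K=[arg :: if0]]
[7] [C=w | E={w↦0} | S={0↦7} | K=[fun :: if0]]
[8] [C=((λp. p) -1) | E={v↦1, w↦0} | S={0↦7, 1↦7} | K=[if0]]
[9] [C=(λp. p) | E={v↦1, w↦0} | S={0↦7, 1↦7} | K=[arg :: if0]]
[10] [C=-1 | E={v↦1, w↦0} | S={0↦7, 1↦7} | K=[fun :: if0]]
[11] [C=p | E={p↦2, v↦1, w↦0} | S={0↦7, 1↦7, 2↦-1} | K=[if0]]
[12] [C=((λz. z) -2) | E=∅ | S={0↦7, 1↦7, 2↦-1} | K=∅]
[13] [C=(λz. z) | E=∅ | S={0↦7, 1↦7, 2↦-1} | K=[arg]]
[14] [C=-2 | E=∅ | S={0↦7, 1↦7, 2↦-1} | K=[fun]]
[15] [C=z | E={z↦3} | S={0↦7, 1↦7, 2↦-1, 3↦-2} | K=∅]
→ final value -2

Answer: -2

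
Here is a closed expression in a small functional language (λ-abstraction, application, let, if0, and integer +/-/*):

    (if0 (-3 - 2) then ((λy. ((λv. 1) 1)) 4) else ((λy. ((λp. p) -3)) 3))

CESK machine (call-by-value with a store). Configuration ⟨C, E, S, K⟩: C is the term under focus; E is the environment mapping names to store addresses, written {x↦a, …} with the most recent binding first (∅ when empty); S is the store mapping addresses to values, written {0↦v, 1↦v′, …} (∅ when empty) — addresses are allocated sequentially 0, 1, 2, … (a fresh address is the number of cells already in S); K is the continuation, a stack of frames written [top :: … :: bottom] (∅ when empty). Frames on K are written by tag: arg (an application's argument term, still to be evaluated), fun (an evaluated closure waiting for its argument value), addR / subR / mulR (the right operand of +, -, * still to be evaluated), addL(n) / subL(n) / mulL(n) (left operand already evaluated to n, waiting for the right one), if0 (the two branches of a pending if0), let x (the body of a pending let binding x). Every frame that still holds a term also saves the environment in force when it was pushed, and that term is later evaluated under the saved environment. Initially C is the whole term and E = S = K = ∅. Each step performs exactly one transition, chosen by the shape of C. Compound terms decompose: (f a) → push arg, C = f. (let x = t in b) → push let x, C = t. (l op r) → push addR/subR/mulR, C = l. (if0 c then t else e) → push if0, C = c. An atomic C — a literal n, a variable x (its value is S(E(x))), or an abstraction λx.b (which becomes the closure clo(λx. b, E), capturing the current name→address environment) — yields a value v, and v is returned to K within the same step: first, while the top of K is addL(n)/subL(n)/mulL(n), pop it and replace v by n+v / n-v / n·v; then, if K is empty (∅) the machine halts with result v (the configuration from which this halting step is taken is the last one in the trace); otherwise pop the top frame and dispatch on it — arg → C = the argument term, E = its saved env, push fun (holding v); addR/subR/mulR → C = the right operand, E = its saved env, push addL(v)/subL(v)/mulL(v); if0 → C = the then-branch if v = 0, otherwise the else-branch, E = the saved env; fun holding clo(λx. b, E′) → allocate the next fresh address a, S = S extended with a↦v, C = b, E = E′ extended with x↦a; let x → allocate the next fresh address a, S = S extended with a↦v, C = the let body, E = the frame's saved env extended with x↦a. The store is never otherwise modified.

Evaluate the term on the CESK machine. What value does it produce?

Answer: -3

Derivation:
t=0: [C=(if0 (-3 - 2) then ((λy. ((λv. 1) 1)) 4) else ((λy. ((λp. p) -3)) 3)) | E=∅ | S=∅ | K=∅]
t=1: [C=(-3 - 2) | E=∅ | S=∅ | K=[if0]]
t=2: [C=-3 | E=∅ | S=∅ | K=[subR :: if0]]
t=3: [C=2 | E=∅ | S=∅ | K=[subL(-3) :: if0]]
t=4: [C=((λy. ((λp. p) -3)) 3) | E=∅ | S=∅ | K=∅]
t=5: [C=(λy. ((λp. p) -3)) | E=∅ | S=∅ | K=[arg]]
t=6: [C=3 | E=∅ | S=∅ | K=[fun]]
t=7: [C=((λp. p) -3) | E={y↦0} | S={0↦3} | K=∅]
t=8: [C=(λp. p) | E={y↦0} | S={0↦3} | K=[arg]]
t=9: [C=-3 | E={y↦0} | S={0↦3} | K=[fun]]
t=10: [C=p | E={p↦1, y↦0} | S={0↦3, 1↦-3} | K=∅]
→ final value -3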